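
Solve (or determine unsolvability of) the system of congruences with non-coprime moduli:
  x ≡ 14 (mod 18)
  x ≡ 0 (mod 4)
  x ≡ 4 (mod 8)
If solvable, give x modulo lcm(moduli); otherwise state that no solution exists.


Moduli 18, 4, 8 are not pairwise coprime, so CRT works modulo lcm(m_i) when all pairwise compatibility conditions hold.
Pairwise compatibility: gcd(m_i, m_j) must divide a_i - a_j for every pair.
Merge one congruence at a time:
  Start: x ≡ 14 (mod 18).
  Combine with x ≡ 0 (mod 4): gcd(18, 4) = 2; 0 - 14 = -14, which IS divisible by 2, so compatible.
    Write x = 14 + 18·t and substitute into x ≡ 0 (mod 4): 18·t ≡ 0 − 14 = -14 (mod 4).
    Divide the congruence (and modulus) by g = 2: 9·t ≡ -7 (mod 2).
    Reduce coefficients mod 2: 1·t ≡ 1 (mod 2).
    So t ≡ 1 (mod 2).
    Then x = 14 + 18·1 = 32, valid modulo lcm(18, 4) = 36: x ≡ 32 (mod 36).
  Combine with x ≡ 4 (mod 8): gcd(36, 8) = 4; 4 - 32 = -28, which IS divisible by 4, so compatible.
    Write x = 32 + 36·t and substitute into x ≡ 4 (mod 8): 36·t ≡ 4 − 32 = -28 (mod 8).
    Divide the congruence (and modulus) by g = 4: 9·t ≡ -7 (mod 2).
    Reduce coefficients mod 2: 1·t ≡ 1 (mod 2).
    So t ≡ 1 (mod 2).
    Then x = 32 + 36·1 = 68, valid modulo lcm(36, 8) = 72: x ≡ 68 (mod 72).
Verify: 68 mod 18 = 14, 68 mod 4 = 0, 68 mod 8 = 4.

x ≡ 68 (mod 72).


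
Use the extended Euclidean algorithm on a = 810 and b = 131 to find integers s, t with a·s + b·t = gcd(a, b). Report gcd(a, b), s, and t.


Euclidean algorithm on (810, 131) — divide until remainder is 0:
  810 = 6 · 131 + 24
  131 = 5 · 24 + 11
  24 = 2 · 11 + 2
  11 = 5 · 2 + 1
  2 = 2 · 1 + 0
gcd(810, 131) = 1.
Track Bezout coefficients alongside the remainders: start with r₀ = 810 = a·1 + b·0 (s = 1, t = 0) and r₁ = 131 = a·0 + b·1 (s = 0, t = 1); each new remainder r_{k+1} = r_{k-1} − q_k·r_k inherits s_{k+1} = s_{k-1} − q_k·s_k, t_{k+1} = t_{k-1} − q_k·t_k, so r_k = a·s_k + b·t_k at every step:
  q = 6: r = 24, s = 1 − 6·0 = 1, t = 0 − 6·1 = -6  (check: 810·1 + 131·(-6) = 24)
  q = 5: r = 11, s = 0 − 5·1 = -5, t = 1 − 5·(-6) = 31  (check: 810·(-5) + 131·31 = 11)
  q = 2: r = 2, s = 1 − 2·(-5) = 11, t = -6 − 2·31 = -68  (check: 810·11 + 131·(-68) = 2)
  q = 5: r = 1, s = -5 − 5·11 = -60, t = 31 − 5·(-68) = 371  (check: 810·(-60) + 131·371 = 1)
The row with r = 1 (the gcd) gives the Bezout coefficients s = -60, t = 371.
Result: 810 · (-60) + 131 · (371) = 1.

gcd(810, 131) = 1; s = -60, t = 371 (check: 810·(-60) + 131·371 = 1).


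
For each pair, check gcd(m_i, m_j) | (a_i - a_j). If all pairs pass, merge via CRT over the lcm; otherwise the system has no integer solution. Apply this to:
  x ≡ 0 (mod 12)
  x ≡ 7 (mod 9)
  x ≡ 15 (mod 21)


Moduli 12, 9, 21 are not pairwise coprime, so CRT works modulo lcm(m_i) when all pairwise compatibility conditions hold.
Pairwise compatibility: gcd(m_i, m_j) must divide a_i - a_j for every pair.
Merge one congruence at a time:
  Start: x ≡ 0 (mod 12).
  Combine with x ≡ 7 (mod 9): gcd(12, 9) = 3, and 7 - 0 = 7 is NOT divisible by 3.
    ⇒ system is inconsistent (no integer solution).

No solution (the system is inconsistent).


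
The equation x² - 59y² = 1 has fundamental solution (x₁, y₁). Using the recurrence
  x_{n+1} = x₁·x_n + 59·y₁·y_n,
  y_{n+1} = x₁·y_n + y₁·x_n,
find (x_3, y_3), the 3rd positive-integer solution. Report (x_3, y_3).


Step 1: Find the fundamental solution (x₁, y₁) of x² - 59y² = 1.
  Expand √59 as a continued fraction. a₀ = ⌊√59⌋ = 7; iterate m_{k+1} = d_k·a_k − m_k, d_{k+1} = (59 − m_{k+1}²)/d_k, a_{k+1} = ⌊(a₀ + m_{k+1})/d_{k+1}⌋ (starting m₀ = 0, d₀ = 1), with convergents p_k = a_k·p_{k-1} + p_{k-2}, q_k = a_k·q_{k-1} + q_{k-2} (p₋₁ = 1, q₋₁ = 0):
  k = 0: a₀ = 7; p₀/q₀ = 7/1; p₀² − 59·q₀² = 49 − 59 = -10.
  k = 1: m = 7, d = 10, a = ⌊(7 + 7)/10⌋ = 1; p/q = (1·7 + 1)/(1·1 + 0) = 8/1; p² − 59·q² = 64 − 59 = 5.
  k = 2: m = 3, d = 5, a = ⌊(7 + 3)/5⌋ = 2; p/q = (2·8 + 7)/(2·1 + 1) = 23/3; p² − 59·q² = 529 − 531 = -2.
  k = 3: m = 7, d = 2, a = ⌊(7 + 7)/2⌋ = 7; p/q = (7·23 + 8)/(7·3 + 1) = 169/22; p² − 59·q² = 28561 − 28556 = 5.
  k = 4: m = 7, d = 5, a = ⌊(7 + 7)/5⌋ = 2; p/q = (2·169 + 23)/(2·22 + 3) = 361/47; p² − 59·q² = 130321 − 130331 = -10.
  k = 5: m = 3, d = 10, a = ⌊(7 + 3)/10⌋ = 1; p/q = (1·361 + 169)/(1·47 + 22) = 530/69; p² − 59·q² = 280900 − 280899 = 1.
  The first convergent with p² − 59·q² = 1 gives the fundamental solution (x₁, y₁) = (530, 69).
Step 2: Apply the recurrence (x_{n+1}, y_{n+1}) = (x₁x_n + 59y₁y_n, x₁y_n + y₁x_n) repeatedly.
  From (x_1, y_1) = (530, 69): x_2 = 530·530 + 59·69·69 = 561799; y_2 = 530·69 + 69·530 = 73140.
  From (x_2, y_2) = (561799, 73140): x_3 = 530·561799 + 59·69·73140 = 595506410; y_3 = 530·73140 + 69·561799 = 77528331.
Step 3: Verify x_3² - 59·y_3² = 354627884351088100 - 354627884351088099 = 1 (should be 1). ✓

(x_1, y_1) = (530, 69); (x_3, y_3) = (595506410, 77528331).


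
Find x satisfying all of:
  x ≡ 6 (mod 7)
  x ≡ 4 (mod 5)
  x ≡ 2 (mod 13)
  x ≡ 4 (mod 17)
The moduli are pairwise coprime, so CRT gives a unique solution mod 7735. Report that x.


Product of moduli M = 7 · 5 · 13 · 17 = 7735.
Merge one congruence at a time:
  Start: x ≡ 6 (mod 7).
  Combine with x ≡ 4 (mod 5); new modulus lcm = 35.
    Write x = 6 + 7·t and substitute into x ≡ 4 (mod 5): 7·t ≡ 4 − 6 = -2 (mod 5).
    Reduce coefficients mod 5: 2·t ≡ 3 (mod 5).
    The inverse of 2 mod 5 is 3 (since 2·3 = 6 = 1·5 + 1), so t ≡ 3·3 = 9 ≡ 4 (mod 5).
    Then x = 6 + 7·4 = 34, valid modulo lcm(7, 5) = 35: x ≡ 34 (mod 35).
  Combine with x ≡ 2 (mod 13); new modulus lcm = 455.
    Write x = 34 + 35·t and substitute into x ≡ 2 (mod 13): 35·t ≡ 2 − 34 = -32 (mod 13).
    Reduce coefficients mod 13: 9·t ≡ 7 (mod 13).
    The inverse of 9 mod 13 is 3 (since 9·3 = 27 = 2·13 + 1), so t ≡ 3·7 = 21 ≡ 8 (mod 13).
    Then x = 34 + 35·8 = 314, valid modulo lcm(35, 13) = 455: x ≡ 314 (mod 455).
  Combine with x ≡ 4 (mod 17); new modulus lcm = 7735.
    Write x = 314 + 455·t and substitute into x ≡ 4 (mod 17): 455·t ≡ 4 − 314 = -310 (mod 17).
    Reduce coefficients mod 17: 13·t ≡ 13 (mod 17).
    The inverse of 13 mod 17 is 4 (since 13·4 = 52 = 3·17 + 1), so t ≡ 4·13 = 52 ≡ 1 (mod 17).
    Then x = 314 + 455·1 = 769, valid modulo lcm(455, 17) = 7735: x ≡ 769 (mod 7735).
Verify against each original: 769 mod 7 = 6, 769 mod 5 = 4, 769 mod 13 = 2, 769 mod 17 = 4.

x ≡ 769 (mod 7735).


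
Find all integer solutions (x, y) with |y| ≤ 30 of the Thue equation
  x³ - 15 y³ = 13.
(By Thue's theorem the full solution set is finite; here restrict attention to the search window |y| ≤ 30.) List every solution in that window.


The equation is x³ - 15y³ = 13. For fixed y, x³ = 15·y³ + 13, so a solution requires the RHS to be a perfect cube.
Strategy: iterate y from -30 to 30, compute RHS = 15·y³ + 13, and check whether it is a (positive or negative) perfect cube.
Check small values of y:
  y = 0: RHS = 13 is not a perfect cube.
  y = 1: RHS = 28 is not a perfect cube.
  y = -1: RHS = -2 is not a perfect cube.
  y = 2: RHS = 133 is not a perfect cube.
  y = -2: RHS = -107 is not a perfect cube.
  y = 3: RHS = 418 is not a perfect cube.
  y = -3: RHS = -392 is not a perfect cube.
Continuing the search up to |y| = 30 finds no solutions either.
No (x, y) in the scanned range satisfies the equation.

No integer solutions with |y| ≤ 30.


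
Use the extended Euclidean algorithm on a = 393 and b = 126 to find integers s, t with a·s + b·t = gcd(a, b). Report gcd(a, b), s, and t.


Euclidean algorithm on (393, 126) — divide until remainder is 0:
  393 = 3 · 126 + 15
  126 = 8 · 15 + 6
  15 = 2 · 6 + 3
  6 = 2 · 3 + 0
gcd(393, 126) = 3.
Track Bezout coefficients alongside the remainders: start with r₀ = 393 = a·1 + b·0 (s = 1, t = 0) and r₁ = 126 = a·0 + b·1 (s = 0, t = 1); each new remainder r_{k+1} = r_{k-1} − q_k·r_k inherits s_{k+1} = s_{k-1} − q_k·s_k, t_{k+1} = t_{k-1} − q_k·t_k, so r_k = a·s_k + b·t_k at every step:
  q = 3: r = 15, s = 1 − 3·0 = 1, t = 0 − 3·1 = -3  (check: 393·1 + 126·(-3) = 15)
  q = 8: r = 6, s = 0 − 8·1 = -8, t = 1 − 8·(-3) = 25  (check: 393·(-8) + 126·25 = 6)
  q = 2: r = 3, s = 1 − 2·(-8) = 17, t = -3 − 2·25 = -53  (check: 393·17 + 126·(-53) = 3)
The row with r = 3 (the gcd) gives the Bezout coefficients s = 17, t = -53.
Result: 393 · (17) + 126 · (-53) = 3.

gcd(393, 126) = 3; s = 17, t = -53 (check: 393·17 + 126·(-53) = 3).


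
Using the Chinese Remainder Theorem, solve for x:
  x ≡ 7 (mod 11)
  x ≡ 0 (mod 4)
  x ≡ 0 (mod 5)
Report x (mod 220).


Moduli 11, 4, 5 are pairwise coprime; by CRT there is a unique solution modulo M = 11 · 4 · 5 = 220.
Solve pairwise, accumulating the modulus:
  Start with x ≡ 7 (mod 11).
  Combine with x ≡ 0 (mod 4): since gcd(11, 4) = 1, we get a unique residue mod 44.
    Write x = 7 + 11·t and substitute into x ≡ 0 (mod 4): 11·t ≡ 0 − 7 = -7 (mod 4).
    Reduce coefficients mod 4: 3·t ≡ 1 (mod 4).
    The inverse of 3 mod 4 is 3 (since 3·3 = 9 = 2·4 + 1), so t ≡ 3·1 = 3 ≡ 3 (mod 4).
    Then x = 7 + 11·3 = 40, valid modulo lcm(11, 4) = 44: x ≡ 40 (mod 44).
  Combine with x ≡ 0 (mod 5): since gcd(44, 5) = 1, we get a unique residue mod 220.
    Write x = 40 + 44·t and substitute into x ≡ 0 (mod 5): 44·t ≡ 0 − 40 = -40 (mod 5).
    Reduce coefficients mod 5: 4·t ≡ 0 (mod 5).
    The inverse of 4 mod 5 is 4 (since 4·4 = 16 = 3·5 + 1), so t ≡ 4·0 = 0 ≡ 0 (mod 5).
    Then x = 40 + 44·0 = 40, valid modulo lcm(44, 5) = 220: x ≡ 40 (mod 220).
Verify: 40 mod 11 = 7 ✓, 40 mod 4 = 0 ✓, 40 mod 5 = 0 ✓.

x ≡ 40 (mod 220).


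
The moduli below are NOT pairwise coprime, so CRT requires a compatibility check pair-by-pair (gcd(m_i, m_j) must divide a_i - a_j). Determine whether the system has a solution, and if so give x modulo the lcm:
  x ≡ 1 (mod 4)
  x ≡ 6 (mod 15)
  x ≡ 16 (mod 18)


Moduli 4, 15, 18 are not pairwise coprime, so CRT works modulo lcm(m_i) when all pairwise compatibility conditions hold.
Pairwise compatibility: gcd(m_i, m_j) must divide a_i - a_j for every pair.
Merge one congruence at a time:
  Start: x ≡ 1 (mod 4).
  Combine with x ≡ 6 (mod 15): gcd(4, 15) = 1; 6 - 1 = 5, which IS divisible by 1, so compatible.
    Write x = 1 + 4·t and substitute into x ≡ 6 (mod 15): 4·t ≡ 6 − 1 = 5 (mod 15).
    The inverse of 4 mod 15 is 4 (since 4·4 = 16 = 1·15 + 1), so t ≡ 4·5 = 20 ≡ 5 (mod 15).
    Then x = 1 + 4·5 = 21, valid modulo lcm(4, 15) = 60: x ≡ 21 (mod 60).
  Combine with x ≡ 16 (mod 18): gcd(60, 18) = 6, and 16 - 21 = -5 is NOT divisible by 6.
    ⇒ system is inconsistent (no integer solution).

No solution (the system is inconsistent).


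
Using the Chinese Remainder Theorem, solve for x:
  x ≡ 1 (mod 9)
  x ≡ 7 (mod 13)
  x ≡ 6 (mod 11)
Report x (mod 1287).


Moduli 9, 13, 11 are pairwise coprime; by CRT there is a unique solution modulo M = 9 · 13 · 11 = 1287.
Solve pairwise, accumulating the modulus:
  Start with x ≡ 1 (mod 9).
  Combine with x ≡ 7 (mod 13): since gcd(9, 13) = 1, we get a unique residue mod 117.
    Write x = 1 + 9·t and substitute into x ≡ 7 (mod 13): 9·t ≡ 7 − 1 = 6 (mod 13).
    The inverse of 9 mod 13 is 3 (since 9·3 = 27 = 2·13 + 1), so t ≡ 3·6 = 18 ≡ 5 (mod 13).
    Then x = 1 + 9·5 = 46, valid modulo lcm(9, 13) = 117: x ≡ 46 (mod 117).
  Combine with x ≡ 6 (mod 11): since gcd(117, 11) = 1, we get a unique residue mod 1287.
    Write x = 46 + 117·t and substitute into x ≡ 6 (mod 11): 117·t ≡ 6 − 46 = -40 (mod 11).
    Reduce coefficients mod 11: 7·t ≡ 4 (mod 11).
    The inverse of 7 mod 11 is 8 (since 7·8 = 56 = 5·11 + 1), so t ≡ 8·4 = 32 ≡ 10 (mod 11).
    Then x = 46 + 117·10 = 1216, valid modulo lcm(117, 11) = 1287: x ≡ 1216 (mod 1287).
Verify: 1216 mod 9 = 1 ✓, 1216 mod 13 = 7 ✓, 1216 mod 11 = 6 ✓.

x ≡ 1216 (mod 1287).


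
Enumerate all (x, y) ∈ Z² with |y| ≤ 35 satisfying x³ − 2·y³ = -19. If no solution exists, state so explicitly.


The equation is x³ - 2y³ = -19. For fixed y, x³ = 2·y³ − 19, so a solution requires the RHS to be a perfect cube.
Strategy: iterate y from -35 to 35, compute RHS = 2·y³ − 19, and check whether it is a (positive or negative) perfect cube.
Check small values of y:
  y = 0: RHS = -19 is not a perfect cube.
  y = 1: RHS = -17 is not a perfect cube.
  y = -1: RHS = -21 is not a perfect cube.
  y = 2: RHS = -3 is not a perfect cube.
  y = -2: RHS = -35 is not a perfect cube.
  y = 3: RHS = 35 is not a perfect cube.
  y = -3: RHS = -73 is not a perfect cube.
Continuing the search up to |y| = 35 finds no solutions either.
No (x, y) in the scanned range satisfies the equation.

No integer solutions with |y| ≤ 35.


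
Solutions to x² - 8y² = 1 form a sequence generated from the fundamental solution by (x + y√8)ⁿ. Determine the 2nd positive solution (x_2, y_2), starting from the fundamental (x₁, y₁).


Step 1: Find the fundamental solution (x₁, y₁) of x² - 8y² = 1.
  Expand √8 as a continued fraction. a₀ = ⌊√8⌋ = 2; iterate m_{k+1} = d_k·a_k − m_k, d_{k+1} = (8 − m_{k+1}²)/d_k, a_{k+1} = ⌊(a₀ + m_{k+1})/d_{k+1}⌋ (starting m₀ = 0, d₀ = 1), with convergents p_k = a_k·p_{k-1} + p_{k-2}, q_k = a_k·q_{k-1} + q_{k-2} (p₋₁ = 1, q₋₁ = 0):
  k = 0: a₀ = 2; p₀/q₀ = 2/1; p₀² − 8·q₀² = 4 − 8 = -4.
  k = 1: m = 2, d = 4, a = ⌊(2 + 2)/4⌋ = 1; p/q = (1·2 + 1)/(1·1 + 0) = 3/1; p² − 8·q² = 9 − 8 = 1.
  The first convergent with p² − 8·q² = 1 gives the fundamental solution (x₁, y₁) = (3, 1).
Step 2: Apply the recurrence (x_{n+1}, y_{n+1}) = (x₁x_n + 8y₁y_n, x₁y_n + y₁x_n) repeatedly.
  From (x_1, y_1) = (3, 1): x_2 = 3·3 + 8·1·1 = 17; y_2 = 3·1 + 1·3 = 6.
Step 3: Verify x_2² - 8·y_2² = 289 - 288 = 1 (should be 1). ✓

(x_1, y_1) = (3, 1); (x_2, y_2) = (17, 6).


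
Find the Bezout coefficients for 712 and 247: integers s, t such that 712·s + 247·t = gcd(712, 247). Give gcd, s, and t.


Euclidean algorithm on (712, 247) — divide until remainder is 0:
  712 = 2 · 247 + 218
  247 = 1 · 218 + 29
  218 = 7 · 29 + 15
  29 = 1 · 15 + 14
  15 = 1 · 14 + 1
  14 = 14 · 1 + 0
gcd(712, 247) = 1.
Track Bezout coefficients alongside the remainders: start with r₀ = 712 = a·1 + b·0 (s = 1, t = 0) and r₁ = 247 = a·0 + b·1 (s = 0, t = 1); each new remainder r_{k+1} = r_{k-1} − q_k·r_k inherits s_{k+1} = s_{k-1} − q_k·s_k, t_{k+1} = t_{k-1} − q_k·t_k, so r_k = a·s_k + b·t_k at every step:
  q = 2: r = 218, s = 1 − 2·0 = 1, t = 0 − 2·1 = -2  (check: 712·1 + 247·(-2) = 218)
  q = 1: r = 29, s = 0 − 1·1 = -1, t = 1 − 1·(-2) = 3  (check: 712·(-1) + 247·3 = 29)
  q = 7: r = 15, s = 1 − 7·(-1) = 8, t = -2 − 7·3 = -23  (check: 712·8 + 247·(-23) = 15)
  q = 1: r = 14, s = -1 − 1·8 = -9, t = 3 − 1·(-23) = 26  (check: 712·(-9) + 247·26 = 14)
  q = 1: r = 1, s = 8 − 1·(-9) = 17, t = -23 − 1·26 = -49  (check: 712·17 + 247·(-49) = 1)
The row with r = 1 (the gcd) gives the Bezout coefficients s = 17, t = -49.
Result: 712 · (17) + 247 · (-49) = 1.

gcd(712, 247) = 1; s = 17, t = -49 (check: 712·17 + 247·(-49) = 1).


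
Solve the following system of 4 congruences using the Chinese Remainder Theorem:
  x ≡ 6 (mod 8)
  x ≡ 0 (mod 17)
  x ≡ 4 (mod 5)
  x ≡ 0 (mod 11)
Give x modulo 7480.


Product of moduli M = 8 · 17 · 5 · 11 = 7480.
Merge one congruence at a time:
  Start: x ≡ 6 (mod 8).
  Combine with x ≡ 0 (mod 17); new modulus lcm = 136.
    Write x = 6 + 8·t and substitute into x ≡ 0 (mod 17): 8·t ≡ 0 − 6 = -6 (mod 17).
    Reduce coefficients mod 17: 8·t ≡ 11 (mod 17).
    The inverse of 8 mod 17 is 15 (since 8·15 = 120 = 7·17 + 1), so t ≡ 15·11 = 165 ≡ 12 (mod 17).
    Then x = 6 + 8·12 = 102, valid modulo lcm(8, 17) = 136: x ≡ 102 (mod 136).
  Combine with x ≡ 4 (mod 5); new modulus lcm = 680.
    Write x = 102 + 136·t and substitute into x ≡ 4 (mod 5): 136·t ≡ 4 − 102 = -98 (mod 5).
    Reduce coefficients mod 5: 1·t ≡ 2 (mod 5).
    So t ≡ 2 (mod 5).
    Then x = 102 + 136·2 = 374, valid modulo lcm(136, 5) = 680: x ≡ 374 (mod 680).
  Combine with x ≡ 0 (mod 11); new modulus lcm = 7480.
    Write x = 374 + 680·t and substitute into x ≡ 0 (mod 11): 680·t ≡ 0 − 374 = -374 (mod 11).
    Reduce coefficients mod 11: 9·t ≡ 0 (mod 11).
    The inverse of 9 mod 11 is 5 (since 9·5 = 45 = 4·11 + 1), so t ≡ 5·0 = 0 ≡ 0 (mod 11).
    Then x = 374 + 680·0 = 374, valid modulo lcm(680, 11) = 7480: x ≡ 374 (mod 7480).
Verify against each original: 374 mod 8 = 6, 374 mod 17 = 0, 374 mod 5 = 4, 374 mod 11 = 0.

x ≡ 374 (mod 7480).


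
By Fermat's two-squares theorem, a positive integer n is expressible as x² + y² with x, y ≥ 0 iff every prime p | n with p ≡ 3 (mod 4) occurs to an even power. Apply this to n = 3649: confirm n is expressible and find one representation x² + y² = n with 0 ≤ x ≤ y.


Step 1: Factor n = 3649 = 41 · 89.
Step 2: Check the mod-4 condition on each prime factor: 41 ≡ 1 (mod 4), exponent 1; 89 ≡ 1 (mod 4), exponent 1.
All primes ≡ 3 (mod 4) appear to even exponent (or don't appear), so by the two-squares theorem n IS expressible as a sum of two squares.
Step 3: Build a representation. Here n = 41 · 89 is a product of primes ≡ 1 (mod 4). Each prime p ≡ 1 (mod 4) is itself a sum of two squares; find a² by testing p − a² for a perfect square:
  41: 41 − 1² = 40, 41 − 2² = 37, 41 − 3² = 32, 41 − 4² = 25 = 5² ⇒ 41 = 4² + 5².
  89: 89 − 1² = 88, 89 − 2² = 85, 89 − 3² = 80, 89 − 4² = 73, 89 − 5² = 64 = 8² ⇒ 89 = 5² + 8².
  Combine using the Brahmagupta–Fibonacci identity (a² + b²)(c² + d²) = (ac − bd)² + (ad + bc)² = (ac + bd)² + (ad − bc)²:
  41 · 89 = 3649: from (4² + 5²)(5² + 8²), take (4·5 − 5·8, 4·8 + 5·5) = (20 − 40, 32 + 25) = (-20, 57); dropping signs (only squares matter) gives (20, 57); check 20² + 57² = 400 + 3249 = 3649 ✓.
Step 4: Order so x ≤ y and verify: 20² + 57² = 400 + 3249 = 3649 = n. ✓

n = 3649 = 20² + 57² (one valid representation with x ≤ y).


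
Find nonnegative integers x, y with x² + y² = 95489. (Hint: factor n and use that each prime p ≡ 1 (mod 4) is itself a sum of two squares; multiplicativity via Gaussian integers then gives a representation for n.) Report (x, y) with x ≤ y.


Step 1: Factor n = 95489 = 17 · 41 · 137.
Step 2: Check the mod-4 condition on each prime factor: 17 ≡ 1 (mod 4), exponent 1; 41 ≡ 1 (mod 4), exponent 1; 137 ≡ 1 (mod 4), exponent 1.
All primes ≡ 3 (mod 4) appear to even exponent (or don't appear), so by the two-squares theorem n IS expressible as a sum of two squares.
Step 3: Build a representation. Here n = 17 · 41 · 137 is a product of primes ≡ 1 (mod 4). Each prime p ≡ 1 (mod 4) is itself a sum of two squares; find a² by testing p − a² for a perfect square:
  17: 17 − 1² = 16 = 4² ⇒ 17 = 1² + 4².
  41: 41 − 1² = 40, 41 − 2² = 37, 41 − 3² = 32, 41 − 4² = 25 = 5² ⇒ 41 = 4² + 5².
  137: 137 − 1² = 136, 137 − 2² = 133, 137 − 3² = 128, 137 − 4² = 121 = 11² ⇒ 137 = 4² + 11².
  Combine using the Brahmagupta–Fibonacci identity (a² + b²)(c² + d²) = (ac − bd)² + (ad + bc)² = (ac + bd)² + (ad − bc)²:
  17 · 41 = 697: from (1² + 4²)(4² + 5²), take (1·4 − 4·5, 1·5 + 4·4) = (4 − 20, 5 + 16) = (-16, 21); dropping signs (only squares matter) gives (16, 21); check 16² + 21² = 256 + 441 = 697 ✓.
  697 · 137 = 95489: from (16² + 21²)(4² + 11²), take (16·4 − 21·11, 16·11 + 21·4) = (64 − 231, 176 + 84) = (-167, 260); dropping signs (only squares matter) gives (167, 260); check 167² + 260² = 27889 + 67600 = 95489 ✓.
Step 4: Order so x ≤ y and verify: 167² + 260² = 27889 + 67600 = 95489 = n. ✓

n = 95489 = 167² + 260² (one valid representation with x ≤ y).


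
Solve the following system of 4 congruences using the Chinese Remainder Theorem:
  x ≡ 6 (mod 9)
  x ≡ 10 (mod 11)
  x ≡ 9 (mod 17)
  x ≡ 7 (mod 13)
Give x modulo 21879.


Product of moduli M = 9 · 11 · 17 · 13 = 21879.
Merge one congruence at a time:
  Start: x ≡ 6 (mod 9).
  Combine with x ≡ 10 (mod 11); new modulus lcm = 99.
    Write x = 6 + 9·t and substitute into x ≡ 10 (mod 11): 9·t ≡ 10 − 6 = 4 (mod 11).
    The inverse of 9 mod 11 is 5 (since 9·5 = 45 = 4·11 + 1), so t ≡ 5·4 = 20 ≡ 9 (mod 11).
    Then x = 6 + 9·9 = 87, valid modulo lcm(9, 11) = 99: x ≡ 87 (mod 99).
  Combine with x ≡ 9 (mod 17); new modulus lcm = 1683.
    Write x = 87 + 99·t and substitute into x ≡ 9 (mod 17): 99·t ≡ 9 − 87 = -78 (mod 17).
    Reduce coefficients mod 17: 14·t ≡ 7 (mod 17).
    The inverse of 14 mod 17 is 11 (since 14·11 = 154 = 9·17 + 1), so t ≡ 11·7 = 77 ≡ 9 (mod 17).
    Then x = 87 + 99·9 = 978, valid modulo lcm(99, 17) = 1683: x ≡ 978 (mod 1683).
  Combine with x ≡ 7 (mod 13); new modulus lcm = 21879.
    Write x = 978 + 1683·t and substitute into x ≡ 7 (mod 13): 1683·t ≡ 7 − 978 = -971 (mod 13).
    Reduce coefficients mod 13: 6·t ≡ 4 (mod 13).
    The inverse of 6 mod 13 is 11 (since 6·11 = 66 = 5·13 + 1), so t ≡ 11·4 = 44 ≡ 5 (mod 13).
    Then x = 978 + 1683·5 = 9393, valid modulo lcm(1683, 13) = 21879: x ≡ 9393 (mod 21879).
Verify against each original: 9393 mod 9 = 6, 9393 mod 11 = 10, 9393 mod 17 = 9, 9393 mod 13 = 7.

x ≡ 9393 (mod 21879).


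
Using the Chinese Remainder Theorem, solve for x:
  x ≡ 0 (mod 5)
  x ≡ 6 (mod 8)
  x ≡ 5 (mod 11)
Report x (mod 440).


Moduli 5, 8, 11 are pairwise coprime; by CRT there is a unique solution modulo M = 5 · 8 · 11 = 440.
Solve pairwise, accumulating the modulus:
  Start with x ≡ 0 (mod 5).
  Combine with x ≡ 6 (mod 8): since gcd(5, 8) = 1, we get a unique residue mod 40.
    Write x = 0 + 5·t and substitute into x ≡ 6 (mod 8): 5·t ≡ 6 − 0 = 6 (mod 8).
    The inverse of 5 mod 8 is 5 (since 5·5 = 25 = 3·8 + 1), so t ≡ 5·6 = 30 ≡ 6 (mod 8).
    Then x = 0 + 5·6 = 30, valid modulo lcm(5, 8) = 40: x ≡ 30 (mod 40).
  Combine with x ≡ 5 (mod 11): since gcd(40, 11) = 1, we get a unique residue mod 440.
    Write x = 30 + 40·t and substitute into x ≡ 5 (mod 11): 40·t ≡ 5 − 30 = -25 (mod 11).
    Reduce coefficients mod 11: 7·t ≡ 8 (mod 11).
    The inverse of 7 mod 11 is 8 (since 7·8 = 56 = 5·11 + 1), so t ≡ 8·8 = 64 ≡ 9 (mod 11).
    Then x = 30 + 40·9 = 390, valid modulo lcm(40, 11) = 440: x ≡ 390 (mod 440).
Verify: 390 mod 5 = 0 ✓, 390 mod 8 = 6 ✓, 390 mod 11 = 5 ✓.

x ≡ 390 (mod 440).


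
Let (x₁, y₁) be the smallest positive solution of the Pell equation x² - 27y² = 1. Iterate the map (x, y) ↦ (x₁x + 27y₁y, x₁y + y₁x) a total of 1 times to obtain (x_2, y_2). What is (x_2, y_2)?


Step 1: Find the fundamental solution (x₁, y₁) of x² - 27y² = 1.
  Expand √27 as a continued fraction. a₀ = ⌊√27⌋ = 5; iterate m_{k+1} = d_k·a_k − m_k, d_{k+1} = (27 − m_{k+1}²)/d_k, a_{k+1} = ⌊(a₀ + m_{k+1})/d_{k+1}⌋ (starting m₀ = 0, d₀ = 1), with convergents p_k = a_k·p_{k-1} + p_{k-2}, q_k = a_k·q_{k-1} + q_{k-2} (p₋₁ = 1, q₋₁ = 0):
  k = 0: a₀ = 5; p₀/q₀ = 5/1; p₀² − 27·q₀² = 25 − 27 = -2.
  k = 1: m = 5, d = 2, a = ⌊(5 + 5)/2⌋ = 5; p/q = (5·5 + 1)/(5·1 + 0) = 26/5; p² − 27·q² = 676 − 675 = 1.
  The first convergent with p² − 27·q² = 1 gives the fundamental solution (x₁, y₁) = (26, 5).
Step 2: Apply the recurrence (x_{n+1}, y_{n+1}) = (x₁x_n + 27y₁y_n, x₁y_n + y₁x_n) repeatedly.
  From (x_1, y_1) = (26, 5): x_2 = 26·26 + 27·5·5 = 1351; y_2 = 26·5 + 5·26 = 260.
Step 3: Verify x_2² - 27·y_2² = 1825201 - 1825200 = 1 (should be 1). ✓

(x_1, y_1) = (26, 5); (x_2, y_2) = (1351, 260).


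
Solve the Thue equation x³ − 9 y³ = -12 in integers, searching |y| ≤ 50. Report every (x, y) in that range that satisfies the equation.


The equation is x³ - 9y³ = -12. For fixed y, x³ = 9·y³ − 12, so a solution requires the RHS to be a perfect cube.
Strategy: iterate y from -50 to 50, compute RHS = 9·y³ − 12, and check whether it is a (positive or negative) perfect cube.
Check small values of y:
  y = 0: RHS = -12 is not a perfect cube.
  y = 1: RHS = -3 is not a perfect cube.
  y = -1: RHS = -21 is not a perfect cube.
  y = 2: RHS = 60 is not a perfect cube.
  y = -2: RHS = -84 is not a perfect cube.
  y = 3: RHS = 231 is not a perfect cube.
  y = -3: RHS = -255 is not a perfect cube.
Continuing the search up to |y| = 50 finds no solutions either.
No (x, y) in the scanned range satisfies the equation.

No integer solutions with |y| ≤ 50.


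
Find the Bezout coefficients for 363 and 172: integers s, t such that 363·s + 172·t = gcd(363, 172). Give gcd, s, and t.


Euclidean algorithm on (363, 172) — divide until remainder is 0:
  363 = 2 · 172 + 19
  172 = 9 · 19 + 1
  19 = 19 · 1 + 0
gcd(363, 172) = 1.
Track Bezout coefficients alongside the remainders: start with r₀ = 363 = a·1 + b·0 (s = 1, t = 0) and r₁ = 172 = a·0 + b·1 (s = 0, t = 1); each new remainder r_{k+1} = r_{k-1} − q_k·r_k inherits s_{k+1} = s_{k-1} − q_k·s_k, t_{k+1} = t_{k-1} − q_k·t_k, so r_k = a·s_k + b·t_k at every step:
  q = 2: r = 19, s = 1 − 2·0 = 1, t = 0 − 2·1 = -2  (check: 363·1 + 172·(-2) = 19)
  q = 9: r = 1, s = 0 − 9·1 = -9, t = 1 − 9·(-2) = 19  (check: 363·(-9) + 172·19 = 1)
The row with r = 1 (the gcd) gives the Bezout coefficients s = -9, t = 19.
Result: 363 · (-9) + 172 · (19) = 1.

gcd(363, 172) = 1; s = -9, t = 19 (check: 363·(-9) + 172·19 = 1).


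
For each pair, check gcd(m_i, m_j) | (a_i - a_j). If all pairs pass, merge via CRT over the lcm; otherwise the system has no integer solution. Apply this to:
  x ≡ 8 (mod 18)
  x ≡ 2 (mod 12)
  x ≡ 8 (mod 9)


Moduli 18, 12, 9 are not pairwise coprime, so CRT works modulo lcm(m_i) when all pairwise compatibility conditions hold.
Pairwise compatibility: gcd(m_i, m_j) must divide a_i - a_j for every pair.
Merge one congruence at a time:
  Start: x ≡ 8 (mod 18).
  Combine with x ≡ 2 (mod 12): gcd(18, 12) = 6; 2 - 8 = -6, which IS divisible by 6, so compatible.
    Write x = 8 + 18·t and substitute into x ≡ 2 (mod 12): 18·t ≡ 2 − 8 = -6 (mod 12).
    Divide the congruence (and modulus) by g = 6: 3·t ≡ -1 (mod 2).
    Reduce coefficients mod 2: 1·t ≡ 1 (mod 2).
    So t ≡ 1 (mod 2).
    Then x = 8 + 18·1 = 26, valid modulo lcm(18, 12) = 36: x ≡ 26 (mod 36).
  Combine with x ≡ 8 (mod 9): gcd(36, 9) = 9; 8 - 26 = -18, which IS divisible by 9, so compatible.
    Write x = 26 + 36·t and substitute into x ≡ 8 (mod 9): 36·t ≡ 8 − 26 = -18 (mod 9).
    Divide the congruence (and modulus) by g = 9: 4·t ≡ -2 (mod 1).
    Modulo 1 every t works; take t = 0.
    Then x = 26 + 36·0 = 26, valid modulo lcm(36, 9) = 36: x ≡ 26 (mod 36).
Verify: 26 mod 18 = 8, 26 mod 12 = 2, 26 mod 9 = 8.

x ≡ 26 (mod 36).


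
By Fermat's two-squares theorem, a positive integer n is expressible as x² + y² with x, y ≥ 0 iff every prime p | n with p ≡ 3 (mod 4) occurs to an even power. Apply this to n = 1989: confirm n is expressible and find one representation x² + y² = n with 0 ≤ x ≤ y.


Step 1: Factor n = 1989 = 3^2 · 13 · 17.
Step 2: Check the mod-4 condition on each prime factor: 3 ≡ 3 (mod 4), exponent 2 (must be even); 13 ≡ 1 (mod 4), exponent 1; 17 ≡ 1 (mod 4), exponent 1.
All primes ≡ 3 (mod 4) appear to even exponent (or don't appear), so by the two-squares theorem n IS expressible as a sum of two squares.
Step 3: Build a representation. Group n = k² · m with k = 3 and m = 13 · 17 = 221 (a product of primes ≡ 1 (mod 4)); a representation of m scales to one of n via (k·x)² + (k·y)² = k²(x² + y²). Each prime p ≡ 1 (mod 4) is itself a sum of two squares; find a² by testing p − a² for a perfect square:
  13: 13 − 1² = 12, 13 − 2² = 9 = 3² ⇒ 13 = 2² + 3².
  17: 17 − 1² = 16 = 4² ⇒ 17 = 1² + 4².
  Combine using the Brahmagupta–Fibonacci identity (a² + b²)(c² + d²) = (ac − bd)² + (ad + bc)² = (ac + bd)² + (ad − bc)²:
  13 · 17 = 221: from (2² + 3²)(1² + 4²), take (2·1 − 3·4, 2·4 + 3·1) = (2 − 12, 8 + 3) = (-10, 11); dropping signs (only squares matter) gives (10, 11); check 10² + 11² = 100 + 121 = 221 ✓.
  Scale by k = 3: (3·10, 3·11) = (30, 33).
Step 4: Order so x ≤ y and verify: 30² + 33² = 900 + 1089 = 1989 = n. ✓

n = 1989 = 30² + 33² (one valid representation with x ≤ y).


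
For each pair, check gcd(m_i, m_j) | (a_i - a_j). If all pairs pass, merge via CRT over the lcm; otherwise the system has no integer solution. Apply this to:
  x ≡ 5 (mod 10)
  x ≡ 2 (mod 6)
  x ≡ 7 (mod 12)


Moduli 10, 6, 12 are not pairwise coprime, so CRT works modulo lcm(m_i) when all pairwise compatibility conditions hold.
Pairwise compatibility: gcd(m_i, m_j) must divide a_i - a_j for every pair.
Merge one congruence at a time:
  Start: x ≡ 5 (mod 10).
  Combine with x ≡ 2 (mod 6): gcd(10, 6) = 2, and 2 - 5 = -3 is NOT divisible by 2.
    ⇒ system is inconsistent (no integer solution).

No solution (the system is inconsistent).


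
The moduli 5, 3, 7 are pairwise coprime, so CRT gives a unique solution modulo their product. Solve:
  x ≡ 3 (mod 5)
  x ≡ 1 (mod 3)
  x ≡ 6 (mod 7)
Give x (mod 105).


Moduli 5, 3, 7 are pairwise coprime; by CRT there is a unique solution modulo M = 5 · 3 · 7 = 105.
Solve pairwise, accumulating the modulus:
  Start with x ≡ 3 (mod 5).
  Combine with x ≡ 1 (mod 3): since gcd(5, 3) = 1, we get a unique residue mod 15.
    Write x = 3 + 5·t and substitute into x ≡ 1 (mod 3): 5·t ≡ 1 − 3 = -2 (mod 3).
    Reduce coefficients mod 3: 2·t ≡ 1 (mod 3).
    The inverse of 2 mod 3 is 2 (since 2·2 = 4 = 1·3 + 1), so t ≡ 2·1 = 2 ≡ 2 (mod 3).
    Then x = 3 + 5·2 = 13, valid modulo lcm(5, 3) = 15: x ≡ 13 (mod 15).
  Combine with x ≡ 6 (mod 7): since gcd(15, 7) = 1, we get a unique residue mod 105.
    Write x = 13 + 15·t and substitute into x ≡ 6 (mod 7): 15·t ≡ 6 − 13 = -7 (mod 7).
    Reduce coefficients mod 7: 1·t ≡ 0 (mod 7).
    So t ≡ 0 (mod 7).
    Then x = 13 + 15·0 = 13, valid modulo lcm(15, 7) = 105: x ≡ 13 (mod 105).
Verify: 13 mod 5 = 3 ✓, 13 mod 3 = 1 ✓, 13 mod 7 = 6 ✓.

x ≡ 13 (mod 105).


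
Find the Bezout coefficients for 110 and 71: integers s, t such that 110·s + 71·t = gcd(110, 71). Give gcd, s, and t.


Euclidean algorithm on (110, 71) — divide until remainder is 0:
  110 = 1 · 71 + 39
  71 = 1 · 39 + 32
  39 = 1 · 32 + 7
  32 = 4 · 7 + 4
  7 = 1 · 4 + 3
  4 = 1 · 3 + 1
  3 = 3 · 1 + 0
gcd(110, 71) = 1.
Track Bezout coefficients alongside the remainders: start with r₀ = 110 = a·1 + b·0 (s = 1, t = 0) and r₁ = 71 = a·0 + b·1 (s = 0, t = 1); each new remainder r_{k+1} = r_{k-1} − q_k·r_k inherits s_{k+1} = s_{k-1} − q_k·s_k, t_{k+1} = t_{k-1} − q_k·t_k, so r_k = a·s_k + b·t_k at every step:
  q = 1: r = 39, s = 1 − 1·0 = 1, t = 0 − 1·1 = -1  (check: 110·1 + 71·(-1) = 39)
  q = 1: r = 32, s = 0 − 1·1 = -1, t = 1 − 1·(-1) = 2  (check: 110·(-1) + 71·2 = 32)
  q = 1: r = 7, s = 1 − 1·(-1) = 2, t = -1 − 1·2 = -3  (check: 110·2 + 71·(-3) = 7)
  q = 4: r = 4, s = -1 − 4·2 = -9, t = 2 − 4·(-3) = 14  (check: 110·(-9) + 71·14 = 4)
  q = 1: r = 3, s = 2 − 1·(-9) = 11, t = -3 − 1·14 = -17  (check: 110·11 + 71·(-17) = 3)
  q = 1: r = 1, s = -9 − 1·11 = -20, t = 14 − 1·(-17) = 31  (check: 110·(-20) + 71·31 = 1)
The row with r = 1 (the gcd) gives the Bezout coefficients s = -20, t = 31.
Result: 110 · (-20) + 71 · (31) = 1.

gcd(110, 71) = 1; s = -20, t = 31 (check: 110·(-20) + 71·31 = 1).


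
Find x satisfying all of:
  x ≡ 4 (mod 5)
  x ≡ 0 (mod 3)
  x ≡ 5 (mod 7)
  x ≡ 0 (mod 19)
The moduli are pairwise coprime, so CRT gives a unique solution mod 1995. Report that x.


Product of moduli M = 5 · 3 · 7 · 19 = 1995.
Merge one congruence at a time:
  Start: x ≡ 4 (mod 5).
  Combine with x ≡ 0 (mod 3); new modulus lcm = 15.
    Write x = 4 + 5·t and substitute into x ≡ 0 (mod 3): 5·t ≡ 0 − 4 = -4 (mod 3).
    Reduce coefficients mod 3: 2·t ≡ 2 (mod 3).
    The inverse of 2 mod 3 is 2 (since 2·2 = 4 = 1·3 + 1), so t ≡ 2·2 = 4 ≡ 1 (mod 3).
    Then x = 4 + 5·1 = 9, valid modulo lcm(5, 3) = 15: x ≡ 9 (mod 15).
  Combine with x ≡ 5 (mod 7); new modulus lcm = 105.
    Write x = 9 + 15·t and substitute into x ≡ 5 (mod 7): 15·t ≡ 5 − 9 = -4 (mod 7).
    Reduce coefficients mod 7: 1·t ≡ 3 (mod 7).
    So t ≡ 3 (mod 7).
    Then x = 9 + 15·3 = 54, valid modulo lcm(15, 7) = 105: x ≡ 54 (mod 105).
  Combine with x ≡ 0 (mod 19); new modulus lcm = 1995.
    Write x = 54 + 105·t and substitute into x ≡ 0 (mod 19): 105·t ≡ 0 − 54 = -54 (mod 19).
    Reduce coefficients mod 19: 10·t ≡ 3 (mod 19).
    The inverse of 10 mod 19 is 2 (since 10·2 = 20 = 1·19 + 1), so t ≡ 2·3 = 6 ≡ 6 (mod 19).
    Then x = 54 + 105·6 = 684, valid modulo lcm(105, 19) = 1995: x ≡ 684 (mod 1995).
Verify against each original: 684 mod 5 = 4, 684 mod 3 = 0, 684 mod 7 = 5, 684 mod 19 = 0.

x ≡ 684 (mod 1995).


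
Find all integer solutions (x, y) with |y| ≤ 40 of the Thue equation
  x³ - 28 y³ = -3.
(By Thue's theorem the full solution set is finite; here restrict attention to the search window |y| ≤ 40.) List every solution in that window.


The equation is x³ - 28y³ = -3. For fixed y, x³ = 28·y³ − 3, so a solution requires the RHS to be a perfect cube.
Strategy: iterate y from -40 to 40, compute RHS = 28·y³ − 3, and check whether it is a (positive or negative) perfect cube.
Check small values of y:
  y = 0: RHS = -3 is not a perfect cube.
  y = 1: RHS = 25 is not a perfect cube.
  y = -1: RHS = -31 is not a perfect cube.
  y = 2: RHS = 221 is not a perfect cube.
  y = -2: RHS = -227 is not a perfect cube.
  y = 3: RHS = 753 is not a perfect cube.
  y = -3: RHS = -759 is not a perfect cube.
Continuing the search up to |y| = 40 finds no solutions either.
No (x, y) in the scanned range satisfies the equation.

No integer solutions with |y| ≤ 40.


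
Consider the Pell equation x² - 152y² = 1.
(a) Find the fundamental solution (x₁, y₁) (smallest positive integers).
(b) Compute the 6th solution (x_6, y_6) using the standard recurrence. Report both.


Step 1: Find the fundamental solution (x₁, y₁) of x² - 152y² = 1.
  Expand √152 as a continued fraction. a₀ = ⌊√152⌋ = 12; iterate m_{k+1} = d_k·a_k − m_k, d_{k+1} = (152 − m_{k+1}²)/d_k, a_{k+1} = ⌊(a₀ + m_{k+1})/d_{k+1}⌋ (starting m₀ = 0, d₀ = 1), with convergents p_k = a_k·p_{k-1} + p_{k-2}, q_k = a_k·q_{k-1} + q_{k-2} (p₋₁ = 1, q₋₁ = 0):
  k = 0: a₀ = 12; p₀/q₀ = 12/1; p₀² − 152·q₀² = 144 − 152 = -8.
  k = 1: m = 12, d = 8, a = ⌊(12 + 12)/8⌋ = 3; p/q = (3·12 + 1)/(3·1 + 0) = 37/3; p² − 152·q² = 1369 − 1368 = 1.
  The first convergent with p² − 152·q² = 1 gives the fundamental solution (x₁, y₁) = (37, 3).
Step 2: Apply the recurrence (x_{n+1}, y_{n+1}) = (x₁x_n + 152y₁y_n, x₁y_n + y₁x_n) repeatedly.
  From (x_1, y_1) = (37, 3): x_2 = 37·37 + 152·3·3 = 2737; y_2 = 37·3 + 3·37 = 222.
  From (x_2, y_2) = (2737, 222): x_3 = 37·2737 + 152·3·222 = 202501; y_3 = 37·222 + 3·2737 = 16425.
  From (x_3, y_3) = (202501, 16425): x_4 = 37·202501 + 152·3·16425 = 14982337; y_4 = 37·16425 + 3·202501 = 1215228.
  From (x_4, y_4) = (14982337, 1215228): x_5 = 37·14982337 + 152·3·1215228 = 1108490437; y_5 = 37·1215228 + 3·14982337 = 89910447.
  From (x_5, y_5) = (1108490437, 89910447): x_6 = 37·1108490437 + 152·3·89910447 = 82013310001; y_6 = 37·89910447 + 3·1108490437 = 6652157850.
Step 3: Verify x_6² - 152·y_6² = 6726183017320126620001 - 6726183017320126620000 = 1 (should be 1). ✓

(x_1, y_1) = (37, 3); (x_6, y_6) = (82013310001, 6652157850).


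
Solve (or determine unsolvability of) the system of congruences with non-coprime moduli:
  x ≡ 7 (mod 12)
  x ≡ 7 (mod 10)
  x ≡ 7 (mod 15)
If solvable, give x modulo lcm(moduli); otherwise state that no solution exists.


Moduli 12, 10, 15 are not pairwise coprime, so CRT works modulo lcm(m_i) when all pairwise compatibility conditions hold.
Pairwise compatibility: gcd(m_i, m_j) must divide a_i - a_j for every pair.
Merge one congruence at a time:
  Start: x ≡ 7 (mod 12).
  Combine with x ≡ 7 (mod 10): gcd(12, 10) = 2; 7 - 7 = 0, which IS divisible by 2, so compatible.
    Write x = 7 + 12·t and substitute into x ≡ 7 (mod 10): 12·t ≡ 7 − 7 = 0 (mod 10).
    Divide the congruence (and modulus) by g = 2: 6·t ≡ 0 (mod 5).
    Reduce coefficients mod 5: 1·t ≡ 0 (mod 5).
    So t ≡ 0 (mod 5).
    Then x = 7 + 12·0 = 7, valid modulo lcm(12, 10) = 60: x ≡ 7 (mod 60).
  Combine with x ≡ 7 (mod 15): gcd(60, 15) = 15; 7 - 7 = 0, which IS divisible by 15, so compatible.
    Write x = 7 + 60·t and substitute into x ≡ 7 (mod 15): 60·t ≡ 7 − 7 = 0 (mod 15).
    Divide the congruence (and modulus) by g = 15: 4·t ≡ 0 (mod 1).
    Modulo 1 every t works; take t = 0.
    Then x = 7 + 60·0 = 7, valid modulo lcm(60, 15) = 60: x ≡ 7 (mod 60).
Verify: 7 mod 12 = 7, 7 mod 10 = 7, 7 mod 15 = 7.

x ≡ 7 (mod 60).


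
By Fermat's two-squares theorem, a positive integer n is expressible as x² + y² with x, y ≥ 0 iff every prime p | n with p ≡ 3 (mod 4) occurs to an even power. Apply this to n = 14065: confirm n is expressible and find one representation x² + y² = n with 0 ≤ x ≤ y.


Step 1: Factor n = 14065 = 5 · 29 · 97.
Step 2: Check the mod-4 condition on each prime factor: 5 ≡ 1 (mod 4), exponent 1; 29 ≡ 1 (mod 4), exponent 1; 97 ≡ 1 (mod 4), exponent 1.
All primes ≡ 3 (mod 4) appear to even exponent (or don't appear), so by the two-squares theorem n IS expressible as a sum of two squares.
Step 3: Build a representation. Here n = 5 · 29 · 97 is a product of primes ≡ 1 (mod 4). Each prime p ≡ 1 (mod 4) is itself a sum of two squares; find a² by testing p − a² for a perfect square:
  5: 5 − 1² = 4 = 2² ⇒ 5 = 1² + 2².
  29: 29 − 1² = 28, 29 − 2² = 25 = 5² ⇒ 29 = 2² + 5².
  97: 97 − 1² = 96, 97 − 2² = 93, 97 − 3² = 88, 97 − 4² = 81 = 9² ⇒ 97 = 4² + 9².
  Combine using the Brahmagupta–Fibonacci identity (a² + b²)(c² + d²) = (ac − bd)² + (ad + bc)² = (ac + bd)² + (ad − bc)²:
  5 · 29 = 145: from (1² + 2²)(2² + 5²), take (1·2 − 2·5, 1·5 + 2·2) = (2 − 10, 5 + 4) = (-8, 9); dropping signs (only squares matter) gives (8, 9); check 8² + 9² = 64 + 81 = 145 ✓.
  145 · 97 = 14065: from (8² + 9²)(4² + 9²), take (8·4 − 9·9, 8·9 + 9·4) = (32 − 81, 72 + 36) = (-49, 108); dropping signs (only squares matter) gives (49, 108); check 49² + 108² = 2401 + 11664 = 14065 ✓.
Step 4: Order so x ≤ y and verify: 49² + 108² = 2401 + 11664 = 14065 = n. ✓

n = 14065 = 49² + 108² (one valid representation with x ≤ y).


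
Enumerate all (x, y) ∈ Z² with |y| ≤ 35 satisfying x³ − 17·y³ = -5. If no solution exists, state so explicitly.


The equation is x³ - 17y³ = -5. For fixed y, x³ = 17·y³ − 5, so a solution requires the RHS to be a perfect cube.
Strategy: iterate y from -35 to 35, compute RHS = 17·y³ − 5, and check whether it is a (positive or negative) perfect cube.
Check small values of y:
  y = 0: RHS = -5 is not a perfect cube.
  y = 1: RHS = 12 is not a perfect cube.
  y = -1: RHS = -22 is not a perfect cube.
  y = 2: RHS = 131 is not a perfect cube.
  y = -2: RHS = -141 is not a perfect cube.
  y = 3: RHS = 454 is not a perfect cube.
  y = -3: RHS = -464 is not a perfect cube.
Continuing the search up to |y| = 35 finds no solutions either.
No (x, y) in the scanned range satisfies the equation.

No integer solutions with |y| ≤ 35.
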